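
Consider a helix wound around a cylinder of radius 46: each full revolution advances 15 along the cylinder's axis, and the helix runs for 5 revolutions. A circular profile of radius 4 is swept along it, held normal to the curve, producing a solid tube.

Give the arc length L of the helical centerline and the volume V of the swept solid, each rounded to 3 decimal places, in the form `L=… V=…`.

2πR = 2π·46 = 289.026524
per-turn = √(289.026524² + 15²) = √(83536.3317 + 225) = √83761.3317 = 289.415500
L = 5 × 289.415500 = 1447.077500
V = π·4² × L = 50.265482 × 1447.077500 = 72738.048695

L=1447.078 V=72738.049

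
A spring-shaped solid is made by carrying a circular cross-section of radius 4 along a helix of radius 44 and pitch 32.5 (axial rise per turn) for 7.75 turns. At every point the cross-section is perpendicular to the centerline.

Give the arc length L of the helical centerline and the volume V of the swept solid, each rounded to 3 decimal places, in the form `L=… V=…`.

2πR = 2π·44 = 276.460154
per-turn = √(276.460154² + 32.5²) = √(76430.2165 + 1056.25) = √77486.4665 = 278.363910
L = 7.75 × 278.363910 = 2157.320304
V = π·4² × L = 50.265482 × 2157.320304 = 108438.745884

L=2157.320 V=108438.746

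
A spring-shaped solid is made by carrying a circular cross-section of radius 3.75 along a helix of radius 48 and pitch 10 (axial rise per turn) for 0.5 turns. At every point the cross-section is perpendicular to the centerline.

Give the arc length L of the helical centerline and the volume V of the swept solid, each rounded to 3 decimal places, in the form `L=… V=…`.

2πR = 2π·48 = 301.592895
per-turn = √(301.592895² + 10²) = √(90958.2742 + 100) = √91058.2742 = 301.758636
L = 0.5 × 301.758636 = 150.879318
V = π·3.75² × L = 44.178647 × 150.879318 = 6665.644074

L=150.879 V=6665.644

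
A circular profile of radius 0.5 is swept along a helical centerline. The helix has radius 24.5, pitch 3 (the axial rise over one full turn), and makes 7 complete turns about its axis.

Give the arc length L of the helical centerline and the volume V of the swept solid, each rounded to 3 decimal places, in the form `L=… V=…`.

L=1077.771 V=846.479

2πR = 2π·24.5 = 153.938040
per-turn = √(153.938040² + 3²) = √(23696.9202 + 9) = √23705.9202 = 153.967270
L = 7 × 153.967270 = 1077.770889
V = π·0.5² × L = 0.785398 × 1077.770889 = 846.479276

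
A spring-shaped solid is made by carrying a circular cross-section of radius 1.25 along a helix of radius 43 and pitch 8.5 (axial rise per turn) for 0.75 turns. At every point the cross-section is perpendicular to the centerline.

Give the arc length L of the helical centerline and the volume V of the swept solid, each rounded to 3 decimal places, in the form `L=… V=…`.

L=202.733 V=995.163

2πR = 2π·43 = 270.176968
per-turn = √(270.176968² + 8.5²) = √(72995.5942 + 72.25) = √73067.8442 = 270.310644
L = 0.75 × 270.310644 = 202.732983
V = π·1.25² × L = 4.908739 × 202.732983 = 995.163202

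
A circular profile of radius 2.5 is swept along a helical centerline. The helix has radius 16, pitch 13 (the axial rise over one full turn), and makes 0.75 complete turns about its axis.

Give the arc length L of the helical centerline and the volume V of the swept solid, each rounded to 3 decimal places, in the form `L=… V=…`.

L=76.026 V=1492.767

2πR = 2π·16 = 100.530965
per-turn = √(100.530965² + 13²) = √(10106.4749 + 169) = √10275.4749 = 101.368017
L = 0.75 × 101.368017 = 76.026013
V = π·2.5² × L = 19.634954 × 76.026013 = 1492.767272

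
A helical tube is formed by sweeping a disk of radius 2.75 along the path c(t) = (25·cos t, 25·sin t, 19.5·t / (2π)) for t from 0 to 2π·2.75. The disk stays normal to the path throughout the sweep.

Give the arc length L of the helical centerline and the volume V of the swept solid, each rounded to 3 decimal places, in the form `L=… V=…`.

L=435.285 V=10341.624

2πR = 2π·25 = 157.079633
per-turn = √(157.079633² + 19.5²) = √(24674.0110 + 380.25) = √25054.2610 = 158.285378
L = 2.75 × 158.285378 = 435.284790
V = π·2.75² × L = 23.758294 × 435.284790 = 10341.624219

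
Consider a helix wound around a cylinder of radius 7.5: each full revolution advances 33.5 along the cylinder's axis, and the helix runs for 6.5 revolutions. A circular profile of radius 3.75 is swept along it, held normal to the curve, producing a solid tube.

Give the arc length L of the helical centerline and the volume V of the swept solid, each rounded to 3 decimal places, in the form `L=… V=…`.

L=375.816 V=16603.061

2πR = 2π·7.5 = 47.123890
per-turn = √(47.123890² + 33.5²) = √(2220.6610 + 1122.25) = √3342.9110 = 57.817912
L = 6.5 × 57.817912 = 375.816430
V = π·3.75² × L = 44.178647 × 375.816430 = 16603.061298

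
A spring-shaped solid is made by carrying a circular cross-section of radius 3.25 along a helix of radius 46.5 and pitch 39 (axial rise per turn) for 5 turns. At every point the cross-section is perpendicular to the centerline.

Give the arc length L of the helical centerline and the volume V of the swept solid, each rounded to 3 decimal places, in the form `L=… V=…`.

L=1473.798 V=48905.142

2πR = 2π·46.5 = 292.168117
per-turn = √(292.168117² + 39²) = √(85362.2085 + 1521) = √86883.2085 = 294.759577
L = 5 × 294.759577 = 1473.797887
V = π·3.25² × L = 33.183072 × 1473.797887 = 48905.141991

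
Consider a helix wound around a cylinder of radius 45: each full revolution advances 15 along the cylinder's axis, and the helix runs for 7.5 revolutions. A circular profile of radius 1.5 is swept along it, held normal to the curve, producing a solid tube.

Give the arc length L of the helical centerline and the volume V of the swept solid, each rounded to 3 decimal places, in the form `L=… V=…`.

L=2123.557 V=15010.541

2πR = 2π·45 = 282.743339
per-turn = √(282.743339² + 15²) = √(79943.7956 + 225) = √80168.7956 = 283.140947
L = 7.5 × 283.140947 = 2123.557100
V = π·1.5² × L = 7.068583 × 2123.557100 = 15010.540613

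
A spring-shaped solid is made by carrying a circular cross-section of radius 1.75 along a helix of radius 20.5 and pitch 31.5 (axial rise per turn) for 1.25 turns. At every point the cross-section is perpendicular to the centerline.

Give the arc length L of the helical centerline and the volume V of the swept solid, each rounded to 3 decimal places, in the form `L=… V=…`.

2πR = 2π·20.5 = 128.805299
per-turn = √(128.805299² + 31.5²) = √(16590.8050 + 992.25) = √17583.0550 = 132.601112
L = 1.25 × 132.601112 = 165.751390
V = π·1.75² × L = 9.621128 × 165.751390 = 1594.715261

L=165.751 V=1594.715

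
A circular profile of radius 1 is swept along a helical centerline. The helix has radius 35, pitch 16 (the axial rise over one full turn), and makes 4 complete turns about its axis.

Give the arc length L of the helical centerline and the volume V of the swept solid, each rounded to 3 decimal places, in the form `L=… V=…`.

2πR = 2π·35 = 219.911486
per-turn = √(219.911486² + 16²) = √(48361.0616 + 256) = √48617.0616 = 220.492770
L = 4 × 220.492770 = 881.971079
V = π·1² × L = 3.141593 × 881.971079 = 2770.793864

L=881.971 V=2770.794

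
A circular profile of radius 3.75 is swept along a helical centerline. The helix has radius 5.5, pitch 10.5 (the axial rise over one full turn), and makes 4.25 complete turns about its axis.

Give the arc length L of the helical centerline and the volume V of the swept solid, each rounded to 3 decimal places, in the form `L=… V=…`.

2πR = 2π·5.5 = 34.557519
per-turn = √(34.557519² + 10.5²) = √(1194.2221 + 110.25) = √1304.4721 = 36.117477
L = 4.25 × 36.117477 = 153.499277
V = π·3.75² × L = 44.178647 × 153.499277 = 6781.390305

L=153.499 V=6781.390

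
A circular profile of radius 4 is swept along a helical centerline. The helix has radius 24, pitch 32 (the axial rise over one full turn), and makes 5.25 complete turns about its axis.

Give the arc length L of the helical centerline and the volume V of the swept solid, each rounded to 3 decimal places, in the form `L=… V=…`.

L=809.310 V=40680.379

2πR = 2π·24 = 150.796447
per-turn = √(150.796447² + 32²) = √(22739.5685 + 1024) = √23763.5685 = 154.154366
L = 5.25 × 154.154366 = 809.310421
V = π·4² × L = 50.265482 × 809.310421 = 40680.378780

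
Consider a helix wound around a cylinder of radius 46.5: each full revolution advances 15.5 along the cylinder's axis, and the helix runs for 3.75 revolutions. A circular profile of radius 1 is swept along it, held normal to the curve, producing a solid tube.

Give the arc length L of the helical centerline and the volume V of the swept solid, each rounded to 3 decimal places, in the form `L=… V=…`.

2πR = 2π·46.5 = 292.168117
per-turn = √(292.168117² + 15.5²) = √(85362.2085 + 240.25) = √85602.4585 = 292.578978
L = 3.75 × 292.578978 = 1097.171168
V = π·1² × L = 3.141593 × 1097.171168 = 3446.864882

L=1097.171 V=3446.865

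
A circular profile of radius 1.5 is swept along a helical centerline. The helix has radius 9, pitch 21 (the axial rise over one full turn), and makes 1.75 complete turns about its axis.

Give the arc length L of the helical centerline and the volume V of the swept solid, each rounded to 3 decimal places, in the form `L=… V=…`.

2πR = 2π·9 = 56.548668
per-turn = √(56.548668² + 21²) = √(3197.7518 + 441) = √3638.7518 = 60.322067
L = 1.75 × 60.322067 = 105.563618
V = π·1.5² × L = 7.068583 × 105.563618 = 746.185246

L=105.564 V=746.185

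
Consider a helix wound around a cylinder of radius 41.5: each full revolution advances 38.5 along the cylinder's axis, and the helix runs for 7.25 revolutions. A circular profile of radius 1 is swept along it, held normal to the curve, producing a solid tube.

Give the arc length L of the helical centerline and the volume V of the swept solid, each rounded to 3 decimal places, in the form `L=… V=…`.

L=1910.949 V=6003.422

2πR = 2π·41.5 = 260.752190
per-turn = √(260.752190² + 38.5²) = √(67991.7047 + 1482.25) = √69473.9547 = 263.579124
L = 7.25 × 263.579124 = 1910.948651
V = π·1² × L = 3.141593 × 1910.948651 = 6003.422242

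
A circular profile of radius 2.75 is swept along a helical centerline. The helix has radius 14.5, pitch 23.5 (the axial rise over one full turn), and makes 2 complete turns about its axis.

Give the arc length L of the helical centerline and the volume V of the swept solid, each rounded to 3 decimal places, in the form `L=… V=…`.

2πR = 2π·14.5 = 91.106187
per-turn = √(91.106187² + 23.5²) = √(8300.3373 + 552.25) = √8852.5873 = 94.088189
L = 2 × 94.088189 = 188.176378
V = π·2.75² × L = 23.758294 × 188.176378 = 4470.749794

L=188.176 V=4470.750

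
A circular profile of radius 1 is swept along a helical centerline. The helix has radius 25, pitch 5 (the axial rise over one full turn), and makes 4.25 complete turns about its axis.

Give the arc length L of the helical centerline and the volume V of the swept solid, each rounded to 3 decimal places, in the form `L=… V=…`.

2πR = 2π·25 = 157.079633
per-turn = √(157.079633² + 5²) = √(24674.0110 + 25) = √24699.0110 = 157.159190
L = 4.25 × 157.159190 = 667.926558
V = π·1² × L = 3.141593 × 667.926558 = 2098.353166

L=667.927 V=2098.353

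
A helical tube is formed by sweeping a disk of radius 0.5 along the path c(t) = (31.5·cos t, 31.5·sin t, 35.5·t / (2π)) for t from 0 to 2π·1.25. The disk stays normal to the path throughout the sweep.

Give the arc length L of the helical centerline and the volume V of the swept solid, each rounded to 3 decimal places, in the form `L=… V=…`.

L=251.349 V=197.409

2πR = 2π·31.5 = 197.920337
per-turn = √(197.920337² + 35.5²) = √(39172.4599 + 1260.25) = √40432.7099 = 201.078865
L = 1.25 × 201.078865 = 251.348581
V = π·0.5² × L = 0.785398 × 251.348581 = 197.408714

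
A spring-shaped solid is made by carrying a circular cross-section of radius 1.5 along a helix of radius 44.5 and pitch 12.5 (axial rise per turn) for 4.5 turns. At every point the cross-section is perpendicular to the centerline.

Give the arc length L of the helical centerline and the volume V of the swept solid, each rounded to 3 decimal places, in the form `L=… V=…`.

2πR = 2π·44.5 = 279.601746
per-turn = √(279.601746² + 12.5²) = √(78177.1365 + 156.25) = √78333.3865 = 279.881022
L = 4.5 × 279.881022 = 1259.464599
V = π·1.5² × L = 7.068583 × 1259.464599 = 8902.630645

L=1259.465 V=8902.631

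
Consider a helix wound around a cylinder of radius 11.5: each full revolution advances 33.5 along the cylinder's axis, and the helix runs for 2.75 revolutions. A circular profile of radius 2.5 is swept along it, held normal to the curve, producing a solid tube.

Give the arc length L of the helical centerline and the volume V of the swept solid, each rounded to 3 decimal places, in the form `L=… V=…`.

2πR = 2π·11.5 = 72.256631
per-turn = √(72.256631² + 33.5²) = √(5221.0207 + 1122.25) = √6343.2707 = 79.644653
L = 2.75 × 79.644653 = 219.022795
V = π·2.5² × L = 19.634954 × 219.022795 = 4300.502530

L=219.023 V=4300.503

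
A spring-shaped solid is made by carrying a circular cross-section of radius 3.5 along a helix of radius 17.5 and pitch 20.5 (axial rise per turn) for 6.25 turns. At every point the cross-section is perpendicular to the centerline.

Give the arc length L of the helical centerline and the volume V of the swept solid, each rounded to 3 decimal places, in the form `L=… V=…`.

L=699.065 V=26903.178

2πR = 2π·17.5 = 109.955743
per-turn = √(109.955743² + 20.5²) = √(12090.2654 + 420.25) = √12510.5154 = 111.850415
L = 6.25 × 111.850415 = 699.065095
V = π·3.5² × L = 38.484510 × 699.065095 = 26903.177655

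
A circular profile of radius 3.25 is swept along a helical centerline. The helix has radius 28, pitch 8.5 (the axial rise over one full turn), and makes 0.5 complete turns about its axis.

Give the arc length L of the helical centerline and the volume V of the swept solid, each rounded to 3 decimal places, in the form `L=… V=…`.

2πR = 2π·28 = 175.929189
per-turn = √(175.929189² + 8.5²) = √(30951.0794 + 72.25) = √31023.3294 = 176.134407
L = 0.5 × 176.134407 = 88.067204
V = π·3.25² × L = 33.183072 × 88.067204 = 2922.340394

L=88.067 V=2922.340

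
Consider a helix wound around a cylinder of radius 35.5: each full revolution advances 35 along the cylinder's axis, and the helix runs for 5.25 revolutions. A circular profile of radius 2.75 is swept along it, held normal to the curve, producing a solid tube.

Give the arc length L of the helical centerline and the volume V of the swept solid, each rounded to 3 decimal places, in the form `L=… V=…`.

L=1185.357 V=28162.070

2πR = 2π·35.5 = 223.053078
per-turn = √(223.053078² + 35²) = √(49752.6758 + 1225) = √50977.6758 = 225.782364
L = 5.25 × 225.782364 = 1185.357410
V = π·2.75² × L = 23.758294 × 1185.357410 = 28162.070361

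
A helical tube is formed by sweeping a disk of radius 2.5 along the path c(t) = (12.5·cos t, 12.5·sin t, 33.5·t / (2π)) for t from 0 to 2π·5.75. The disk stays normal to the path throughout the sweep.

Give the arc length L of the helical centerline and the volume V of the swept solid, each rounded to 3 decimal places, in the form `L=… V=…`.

L=490.969 V=9640.153

2πR = 2π·12.5 = 78.539816
per-turn = √(78.539816² + 33.5²) = √(6168.5028 + 1122.25) = √7290.7528 = 85.385905
L = 5.75 × 85.385905 = 490.968953
V = π·2.5² × L = 19.634954 × 490.968953 = 9640.152849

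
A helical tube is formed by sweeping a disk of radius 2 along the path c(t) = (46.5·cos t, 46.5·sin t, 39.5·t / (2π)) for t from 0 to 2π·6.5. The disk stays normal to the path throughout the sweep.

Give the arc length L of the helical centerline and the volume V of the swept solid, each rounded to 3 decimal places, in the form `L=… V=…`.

2πR = 2π·46.5 = 292.168117
per-turn = √(292.168117² + 39.5²) = √(85362.2085 + 1560.25) = √86922.4585 = 294.826150
L = 6.5 × 294.826150 = 1916.369972
V = π·2² × L = 12.566371 × 1916.369972 = 24081.815304

L=1916.370 V=24081.815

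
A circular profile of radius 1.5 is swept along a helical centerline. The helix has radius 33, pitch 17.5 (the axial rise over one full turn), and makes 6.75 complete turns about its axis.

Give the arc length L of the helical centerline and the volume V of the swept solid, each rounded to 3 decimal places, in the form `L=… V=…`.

L=1404.556 V=9928.218

2πR = 2π·33 = 207.345115
per-turn = √(207.345115² + 17.5²) = √(42991.9968 + 306.25) = √43298.2468 = 208.082308
L = 6.75 × 208.082308 = 1404.555577
V = π·1.5² × L = 7.068583 × 1404.555577 = 9928.218334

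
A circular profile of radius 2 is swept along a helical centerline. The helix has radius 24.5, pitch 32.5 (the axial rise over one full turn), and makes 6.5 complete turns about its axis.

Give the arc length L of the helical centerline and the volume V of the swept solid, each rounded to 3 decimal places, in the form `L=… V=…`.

2πR = 2π·24.5 = 153.938040
per-turn = √(153.938040² + 32.5²) = √(23696.9202 + 1056.25) = √24753.1702 = 157.331402
L = 6.5 × 157.331402 = 1022.654115
V = π·2² × L = 12.566371 × 1022.654115 = 12851.050623

L=1022.654 V=12851.051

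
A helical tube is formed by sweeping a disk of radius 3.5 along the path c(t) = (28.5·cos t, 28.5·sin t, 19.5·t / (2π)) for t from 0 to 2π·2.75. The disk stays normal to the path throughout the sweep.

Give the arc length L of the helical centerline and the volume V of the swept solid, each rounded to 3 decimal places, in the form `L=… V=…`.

2πR = 2π·28.5 = 179.070781
per-turn = √(179.070781² + 19.5²) = √(32066.3447 + 380.25) = √32446.5947 = 180.129383
L = 2.75 × 180.129383 = 495.355804
V = π·3.5² × L = 38.484510 × 495.355804 = 19063.525390

L=495.356 V=19063.525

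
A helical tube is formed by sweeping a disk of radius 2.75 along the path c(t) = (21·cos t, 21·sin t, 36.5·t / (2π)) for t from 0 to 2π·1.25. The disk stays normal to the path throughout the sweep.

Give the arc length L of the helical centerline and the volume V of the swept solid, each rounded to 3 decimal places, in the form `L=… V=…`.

L=171.128 V=4065.706

2πR = 2π·21 = 131.946891
per-turn = √(131.946891² + 36.5²) = √(17409.9822 + 1332.25) = √18742.2322 = 136.902272
L = 1.25 × 136.902272 = 171.127840
V = π·2.75² × L = 23.758294 × 171.127840 = 4065.705619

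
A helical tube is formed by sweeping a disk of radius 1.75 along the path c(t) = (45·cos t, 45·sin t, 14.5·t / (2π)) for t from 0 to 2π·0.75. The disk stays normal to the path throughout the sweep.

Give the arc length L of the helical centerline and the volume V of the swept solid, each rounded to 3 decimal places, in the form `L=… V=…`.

2πR = 2π·45 = 282.743339
per-turn = √(282.743339² + 14.5²) = √(79943.7956 + 210.25) = √80154.0456 = 283.114898
L = 0.75 × 283.114898 = 212.336174
V = π·1.75² × L = 9.621128 × 212.336174 = 2042.913401

L=212.336 V=2042.913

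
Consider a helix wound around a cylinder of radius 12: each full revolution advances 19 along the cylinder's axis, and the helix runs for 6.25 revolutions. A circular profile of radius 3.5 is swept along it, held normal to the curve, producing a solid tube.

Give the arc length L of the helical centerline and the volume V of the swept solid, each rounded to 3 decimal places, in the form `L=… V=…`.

2πR = 2π·12 = 75.398224
per-turn = √(75.398224² + 19²) = √(5684.8921 + 361) = √6045.8921 = 77.755335
L = 6.25 × 77.755335 = 485.970844
V = π·3.5² × L = 38.484510 × 485.970844 = 18702.349821

L=485.971 V=18702.350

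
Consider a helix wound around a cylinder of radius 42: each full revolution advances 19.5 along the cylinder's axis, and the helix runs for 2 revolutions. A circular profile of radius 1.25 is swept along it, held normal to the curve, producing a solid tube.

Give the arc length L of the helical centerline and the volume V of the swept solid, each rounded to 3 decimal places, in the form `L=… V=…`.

L=529.227 V=2597.835

2πR = 2π·42 = 263.893783
per-turn = √(263.893783² + 19.5²) = √(69639.9287 + 380.25) = √70020.1787 = 264.613262
L = 2 × 264.613262 = 529.226525
V = π·1.25² × L = 4.908739 × 529.226525 = 2597.834629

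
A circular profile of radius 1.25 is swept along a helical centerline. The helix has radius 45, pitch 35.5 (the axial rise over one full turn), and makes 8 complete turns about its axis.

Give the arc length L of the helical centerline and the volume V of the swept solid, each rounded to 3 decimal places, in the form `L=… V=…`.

2πR = 2π·45 = 282.743339
per-turn = √(282.743339² + 35.5²) = √(79943.7956 + 1260.25) = √81204.0456 = 284.963236
L = 8 × 284.963236 = 2279.705885
V = π·1.25² × L = 4.908739 × 2279.705885 = 11190.480094

L=2279.706 V=11190.480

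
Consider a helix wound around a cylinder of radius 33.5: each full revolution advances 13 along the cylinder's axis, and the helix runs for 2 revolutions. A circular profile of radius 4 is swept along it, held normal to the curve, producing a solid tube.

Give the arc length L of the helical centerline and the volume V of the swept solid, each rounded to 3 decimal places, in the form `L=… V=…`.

L=421.776 V=21200.752

2πR = 2π·33.5 = 210.486708
per-turn = √(210.486708² + 13²) = √(44304.6542 + 169) = √44473.6542 = 210.887776
L = 2 × 210.887776 = 421.775552
V = π·4² × L = 50.265482 × 421.775552 = 21200.751632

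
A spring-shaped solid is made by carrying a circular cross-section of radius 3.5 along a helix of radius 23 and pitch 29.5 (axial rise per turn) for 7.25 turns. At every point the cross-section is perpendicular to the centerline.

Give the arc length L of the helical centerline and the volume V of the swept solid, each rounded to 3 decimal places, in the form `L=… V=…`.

2πR = 2π·23 = 144.513262
per-turn = √(144.513262² + 29.5²) = √(20884.0829 + 870.25) = √21754.3329 = 147.493501
L = 7.25 × 147.493501 = 1069.327884
V = π·3.5² × L = 38.484510 × 1069.327884 = 41152.559656

L=1069.328 V=41152.560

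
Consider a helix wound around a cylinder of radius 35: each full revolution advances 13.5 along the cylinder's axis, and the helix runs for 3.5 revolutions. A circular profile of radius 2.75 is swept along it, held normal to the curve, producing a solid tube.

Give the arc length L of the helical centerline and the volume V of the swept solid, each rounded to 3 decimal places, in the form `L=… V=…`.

2πR = 2π·35 = 219.911486
per-turn = √(219.911486² + 13.5²) = √(48361.0616 + 182.25) = √48543.3116 = 220.325467
L = 3.5 × 220.325467 = 771.139136
V = π·2.75² × L = 23.758294 × 771.139136 = 18320.950643

L=771.139 V=18320.951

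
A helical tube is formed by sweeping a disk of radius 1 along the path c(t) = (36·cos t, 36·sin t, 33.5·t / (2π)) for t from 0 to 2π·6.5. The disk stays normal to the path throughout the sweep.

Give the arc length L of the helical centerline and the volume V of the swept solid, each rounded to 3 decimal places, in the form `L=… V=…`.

2πR = 2π·36 = 226.194671
per-turn = √(226.194671² + 33.5²) = √(51164.0292 + 1122.25) = √52286.2792 = 228.661932
L = 6.5 × 228.661932 = 1486.302559
V = π·1² × L = 3.141593 × 1486.302559 = 4669.357200

L=1486.303 V=4669.357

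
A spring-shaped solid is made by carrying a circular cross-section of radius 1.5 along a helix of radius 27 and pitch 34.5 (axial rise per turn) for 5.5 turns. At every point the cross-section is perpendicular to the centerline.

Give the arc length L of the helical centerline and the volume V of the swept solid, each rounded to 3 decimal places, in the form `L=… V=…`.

L=952.152 V=6730.364

2πR = 2π·27 = 169.646003
per-turn = √(169.646003² + 34.5²) = √(28779.7664 + 1190.25) = √29970.0164 = 173.118504
L = 5.5 × 173.118504 = 952.151772
V = π·1.5² × L = 7.068583 × 952.151772 = 6730.364278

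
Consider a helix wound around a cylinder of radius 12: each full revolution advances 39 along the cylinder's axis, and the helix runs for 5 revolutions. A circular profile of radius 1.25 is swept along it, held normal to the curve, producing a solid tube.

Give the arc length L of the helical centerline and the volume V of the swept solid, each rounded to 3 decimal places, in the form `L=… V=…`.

2πR = 2π·12 = 75.398224
per-turn = √(75.398224² + 39²) = √(5684.8921 + 1521) = √7205.8921 = 84.887526
L = 5 × 84.887526 = 424.437632
V = π·1.25² × L = 4.908739 × 424.437632 = 2083.453354

L=424.438 V=2083.453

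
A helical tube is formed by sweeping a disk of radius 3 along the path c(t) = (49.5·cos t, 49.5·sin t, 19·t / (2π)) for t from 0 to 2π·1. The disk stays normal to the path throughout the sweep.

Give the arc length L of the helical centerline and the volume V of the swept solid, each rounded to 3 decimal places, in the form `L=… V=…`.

2πR = 2π·49.5 = 311.017673
per-turn = √(311.017673² + 19²) = √(96731.9927 + 361) = √97092.9927 = 311.597485
L = 1 × 311.597485 = 311.597485
V = π·3² × L = 28.274334 × 311.597485 = 8810.211331

L=311.597 V=8810.211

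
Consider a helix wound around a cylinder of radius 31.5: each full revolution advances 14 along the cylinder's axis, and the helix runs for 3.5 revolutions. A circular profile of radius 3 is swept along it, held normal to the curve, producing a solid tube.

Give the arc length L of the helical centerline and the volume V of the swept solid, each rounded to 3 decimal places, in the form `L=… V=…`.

2πR = 2π·31.5 = 197.920337
per-turn = √(197.920337² + 14²) = √(39172.4599 + 196) = √39368.4599 = 198.414868
L = 3.5 × 198.414868 = 694.452038
V = π·3² × L = 28.274334 × 694.452038 = 19635.168794

L=694.452 V=19635.169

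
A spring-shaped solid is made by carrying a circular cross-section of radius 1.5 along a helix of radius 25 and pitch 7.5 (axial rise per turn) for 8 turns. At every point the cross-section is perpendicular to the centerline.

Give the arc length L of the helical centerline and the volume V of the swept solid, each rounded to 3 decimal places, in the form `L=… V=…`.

2πR = 2π·25 = 157.079633
per-turn = √(157.079633² + 7.5²) = √(24674.0110 + 56.25) = √24730.2610 = 157.258580
L = 8 × 157.258580 = 1258.068640
V = π·1.5² × L = 7.068583 × 1258.068640 = 8892.763197

L=1258.069 V=8892.763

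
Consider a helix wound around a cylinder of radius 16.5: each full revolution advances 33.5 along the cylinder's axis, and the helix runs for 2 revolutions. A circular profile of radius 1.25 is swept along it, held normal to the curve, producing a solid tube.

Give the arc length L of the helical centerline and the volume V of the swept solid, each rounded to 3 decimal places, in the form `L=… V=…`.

2πR = 2π·16.5 = 103.672558
per-turn = √(103.672558² + 33.5²) = √(10747.9992 + 1122.25) = √11870.2492 = 108.950673
L = 2 × 108.950673 = 217.901346
V = π·1.25² × L = 4.908739 × 217.901346 = 1069.620733

L=217.901 V=1069.621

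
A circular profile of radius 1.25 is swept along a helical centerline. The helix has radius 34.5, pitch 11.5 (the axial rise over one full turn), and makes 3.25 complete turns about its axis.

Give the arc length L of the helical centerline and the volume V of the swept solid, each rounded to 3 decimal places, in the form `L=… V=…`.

L=705.493 V=3463.080

2πR = 2π·34.5 = 216.769893
per-turn = √(216.769893² + 11.5²) = √(46989.1866 + 132.25) = √47121.4366 = 217.074726
L = 3.25 × 217.074726 = 705.492859
V = π·1.25² × L = 4.908739 × 705.492859 = 3463.079972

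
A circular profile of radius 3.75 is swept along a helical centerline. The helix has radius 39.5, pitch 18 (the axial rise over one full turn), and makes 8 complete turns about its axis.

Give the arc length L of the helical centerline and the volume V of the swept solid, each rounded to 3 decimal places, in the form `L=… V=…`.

L=1990.702 V=87946.503

2πR = 2π·39.5 = 248.185820
per-turn = √(248.185820² + 18²) = √(61596.2011 + 324) = √61920.2011 = 248.837700
L = 8 × 248.837700 = 1990.701602
V = π·3.75² × L = 44.178647 × 1990.701602 = 87946.502743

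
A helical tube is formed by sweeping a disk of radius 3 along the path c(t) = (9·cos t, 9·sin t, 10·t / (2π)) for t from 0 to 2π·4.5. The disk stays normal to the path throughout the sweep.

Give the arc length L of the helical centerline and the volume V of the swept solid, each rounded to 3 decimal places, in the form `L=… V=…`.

L=258.417 V=7306.576

2πR = 2π·9 = 56.548668
per-turn = √(56.548668² + 10²) = √(3197.7518 + 100) = √3297.7518 = 57.426055
L = 4.5 × 57.426055 = 258.417249
V = π·3² × L = 28.274334 × 258.417249 = 7306.575573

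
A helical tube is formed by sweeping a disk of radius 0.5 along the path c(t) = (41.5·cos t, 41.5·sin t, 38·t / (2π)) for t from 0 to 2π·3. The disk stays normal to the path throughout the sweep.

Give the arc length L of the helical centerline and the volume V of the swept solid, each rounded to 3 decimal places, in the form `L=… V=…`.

L=790.520 V=620.873

2πR = 2π·41.5 = 260.752190
per-turn = √(260.752190² + 38²) = √(67991.7047 + 1444) = √69435.7047 = 263.506555
L = 3 × 263.506555 = 790.519666
V = π·0.5² × L = 0.785398 × 790.519666 = 620.872694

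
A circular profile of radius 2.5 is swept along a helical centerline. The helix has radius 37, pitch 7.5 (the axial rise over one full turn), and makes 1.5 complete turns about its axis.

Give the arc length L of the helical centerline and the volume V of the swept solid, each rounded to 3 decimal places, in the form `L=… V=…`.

L=348.898 V=6850.600

2πR = 2π·37 = 232.477856
per-turn = √(232.477856² + 7.5²) = √(54045.9537 + 56.25) = √54102.2037 = 232.598804
L = 1.5 × 232.598804 = 348.898206
V = π·2.5² × L = 19.634954 × 348.898206 = 6850.600260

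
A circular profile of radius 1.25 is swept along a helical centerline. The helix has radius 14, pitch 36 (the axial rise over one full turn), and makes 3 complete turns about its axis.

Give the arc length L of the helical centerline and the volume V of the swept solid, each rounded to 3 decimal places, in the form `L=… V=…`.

L=285.138 V=1399.670

2πR = 2π·14 = 87.964594
per-turn = √(87.964594² + 36²) = √(7737.7699 + 1296) = √9033.7699 = 95.046146
L = 3 × 95.046146 = 285.138438
V = π·1.25² × L = 4.908739 × 285.138438 = 1399.670033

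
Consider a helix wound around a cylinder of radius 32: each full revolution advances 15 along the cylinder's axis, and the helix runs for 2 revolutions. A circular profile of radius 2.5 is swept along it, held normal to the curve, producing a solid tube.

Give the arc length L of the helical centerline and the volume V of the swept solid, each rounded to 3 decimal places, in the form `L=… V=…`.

2πR = 2π·32 = 201.061930
per-turn = √(201.061930² + 15²) = √(40425.8996 + 225) = √40650.8996 = 201.620683
L = 2 × 201.620683 = 403.241365
V = π·2.5² × L = 19.634954 × 403.241365 = 7917.625688

L=403.241 V=7917.626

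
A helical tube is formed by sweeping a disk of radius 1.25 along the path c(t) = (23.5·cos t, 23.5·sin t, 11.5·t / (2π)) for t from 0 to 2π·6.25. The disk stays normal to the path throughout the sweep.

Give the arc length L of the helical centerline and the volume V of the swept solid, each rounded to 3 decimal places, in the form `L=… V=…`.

L=925.638 V=4543.713

2πR = 2π·23.5 = 147.654855
per-turn = √(147.654855² + 11.5²) = √(21801.9561 + 132.25) = √21934.2061 = 148.102013
L = 6.25 × 148.102013 = 925.637578
V = π·1.25² × L = 4.908739 × 925.637578 = 4543.712838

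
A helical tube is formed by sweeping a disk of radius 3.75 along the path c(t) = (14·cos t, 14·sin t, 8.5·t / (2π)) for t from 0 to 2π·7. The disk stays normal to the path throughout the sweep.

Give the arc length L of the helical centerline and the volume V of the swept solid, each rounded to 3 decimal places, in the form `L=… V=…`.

2πR = 2π·14 = 87.964594
per-turn = √(87.964594² + 8.5²) = √(7737.7699 + 72.25) = √7810.0199 = 88.374317
L = 7 × 88.374317 = 618.620217
V = π·3.75² × L = 44.178647 × 618.620217 = 27329.803995

L=618.620 V=27329.804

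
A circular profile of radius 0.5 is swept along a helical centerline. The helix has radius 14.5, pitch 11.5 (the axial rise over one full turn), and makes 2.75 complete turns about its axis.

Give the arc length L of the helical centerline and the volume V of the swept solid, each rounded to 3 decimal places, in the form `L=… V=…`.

2πR = 2π·14.5 = 91.106187
per-turn = √(91.106187² + 11.5²) = √(8300.3373 + 132.25) = √8432.5873 = 91.829120
L = 2.75 × 91.829120 = 252.530080
V = π·0.5² × L = 0.785398 × 252.530080 = 198.336661

L=252.530 V=198.337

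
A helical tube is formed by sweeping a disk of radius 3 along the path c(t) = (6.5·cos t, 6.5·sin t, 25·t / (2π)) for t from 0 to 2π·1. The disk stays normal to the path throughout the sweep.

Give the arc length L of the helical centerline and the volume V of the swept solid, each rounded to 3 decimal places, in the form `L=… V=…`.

L=47.885 V=1353.914

2πR = 2π·6.5 = 40.840704
per-turn = √(40.840704² + 25²) = √(1667.9631 + 625) = √2292.9631 = 47.884895
L = 1 × 47.884895 = 47.884895
V = π·3² × L = 28.274334 × 47.884895 = 1353.913502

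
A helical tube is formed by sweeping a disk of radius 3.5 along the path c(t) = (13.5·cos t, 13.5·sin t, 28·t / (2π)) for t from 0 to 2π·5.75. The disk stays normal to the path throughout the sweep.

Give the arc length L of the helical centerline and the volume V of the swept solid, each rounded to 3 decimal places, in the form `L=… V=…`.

L=513.618 V=19766.349

2πR = 2π·13.5 = 84.823002
per-turn = √(84.823002² + 28²) = √(7194.9416 + 784) = √7978.9416 = 89.324922
L = 5.75 × 89.324922 = 513.618299
V = π·3.5² × L = 38.484510 × 513.618299 = 19766.348562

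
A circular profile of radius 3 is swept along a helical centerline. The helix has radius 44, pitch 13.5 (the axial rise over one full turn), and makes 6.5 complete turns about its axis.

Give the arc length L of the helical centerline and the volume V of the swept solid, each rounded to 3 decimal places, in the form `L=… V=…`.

L=1799.132 V=50869.265

2πR = 2π·44 = 276.460154
per-turn = √(276.460154² + 13.5²) = √(76430.2165 + 182.25) = √76612.4665 = 276.789571
L = 6.5 × 276.789571 = 1799.132210
V = π·3² × L = 28.274334 × 1799.132210 = 50869.264802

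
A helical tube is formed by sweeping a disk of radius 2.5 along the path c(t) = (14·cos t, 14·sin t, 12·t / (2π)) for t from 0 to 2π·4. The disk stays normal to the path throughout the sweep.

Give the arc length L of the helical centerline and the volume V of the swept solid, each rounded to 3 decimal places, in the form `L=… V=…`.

2πR = 2π·14 = 87.964594
per-turn = √(87.964594² + 12²) = √(7737.7699 + 144) = √7881.7699 = 88.779332
L = 4 × 88.779332 = 355.117329
V = π·2.5² × L = 19.634954 × 355.117329 = 6972.712457

L=355.117 V=6972.712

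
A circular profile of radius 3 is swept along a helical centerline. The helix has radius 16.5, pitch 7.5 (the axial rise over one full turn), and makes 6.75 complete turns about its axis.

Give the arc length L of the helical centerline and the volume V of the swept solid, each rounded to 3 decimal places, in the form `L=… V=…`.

L=701.619 V=19837.797

2πR = 2π·16.5 = 103.672558
per-turn = √(103.672558² + 7.5²) = √(10747.9992 + 56.25) = √10804.2492 = 103.943490
L = 6.75 × 103.943490 = 701.618560
V = π·3² × L = 28.274334 × 701.618560 = 19837.797426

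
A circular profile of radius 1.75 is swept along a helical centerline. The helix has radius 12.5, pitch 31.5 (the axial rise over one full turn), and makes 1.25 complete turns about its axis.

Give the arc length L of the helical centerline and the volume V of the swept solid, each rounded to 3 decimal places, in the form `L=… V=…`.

2πR = 2π·12.5 = 78.539816
per-turn = √(78.539816² + 31.5²) = √(6168.5028 + 992.25) = √7160.7528 = 84.621231
L = 1.25 × 84.621231 = 105.776539
V = π·1.75² × L = 9.621128 × 105.776539 = 1017.689567

L=105.777 V=1017.690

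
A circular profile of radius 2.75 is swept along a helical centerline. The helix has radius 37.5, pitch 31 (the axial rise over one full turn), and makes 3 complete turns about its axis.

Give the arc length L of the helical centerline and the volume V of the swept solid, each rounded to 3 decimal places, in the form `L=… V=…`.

L=712.950 V=16938.476

2πR = 2π·37.5 = 235.619449
per-turn = √(235.619449² + 31²) = √(55516.5248 + 961) = √56477.5248 = 237.650005
L = 3 × 237.650005 = 712.950014
V = π·2.75² × L = 23.758294 × 712.950014 = 16938.476361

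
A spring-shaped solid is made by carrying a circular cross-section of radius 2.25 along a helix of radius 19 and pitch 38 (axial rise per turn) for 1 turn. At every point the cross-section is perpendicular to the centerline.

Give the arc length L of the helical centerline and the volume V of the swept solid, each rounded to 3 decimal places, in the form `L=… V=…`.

2πR = 2π·19 = 119.380521
per-turn = √(119.380521² + 38²) = √(14251.7088 + 1444) = √15695.7088 = 125.282516
L = 1 × 125.282516 = 125.282516
V = π·2.25² × L = 15.904313 × 125.282516 = 1992.532320

L=125.283 V=1992.532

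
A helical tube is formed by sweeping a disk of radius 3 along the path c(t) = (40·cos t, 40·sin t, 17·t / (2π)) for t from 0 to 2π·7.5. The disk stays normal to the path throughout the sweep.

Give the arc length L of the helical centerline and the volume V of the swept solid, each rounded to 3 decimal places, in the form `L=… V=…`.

L=1889.263 V=53417.647

2πR = 2π·40 = 251.327412
per-turn = √(251.327412² + 17²) = √(63165.4682 + 289) = √63454.4682 = 251.901703
L = 7.5 × 251.901703 = 1889.262775
V = π·3² × L = 28.274334 × 1889.262775 = 53417.646502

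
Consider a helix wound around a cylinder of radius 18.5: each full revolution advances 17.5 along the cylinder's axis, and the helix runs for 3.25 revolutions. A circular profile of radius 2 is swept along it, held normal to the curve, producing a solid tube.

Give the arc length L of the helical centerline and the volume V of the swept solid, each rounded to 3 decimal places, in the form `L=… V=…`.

L=382.034 V=4800.779

2πR = 2π·18.5 = 116.238928
per-turn = √(116.238928² + 17.5²) = √(13511.4884 + 306.25) = √13817.7384 = 117.548877
L = 3.25 × 117.548877 = 382.033849
V = π·2² × L = 12.566371 × 382.033849 = 4800.778939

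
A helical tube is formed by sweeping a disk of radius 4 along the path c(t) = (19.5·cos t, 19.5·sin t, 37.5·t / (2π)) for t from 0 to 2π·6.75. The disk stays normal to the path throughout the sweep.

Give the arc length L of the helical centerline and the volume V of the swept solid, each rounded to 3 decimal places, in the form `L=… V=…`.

2πR = 2π·19.5 = 122.522113
per-turn = √(122.522113² + 37.5²) = √(15011.6683 + 1406.25) = √16417.9183 = 128.132425
L = 6.75 × 128.132425 = 864.893868
V = π·4² × L = 50.265482 × 864.893868 = 43474.307531

L=864.894 V=43474.308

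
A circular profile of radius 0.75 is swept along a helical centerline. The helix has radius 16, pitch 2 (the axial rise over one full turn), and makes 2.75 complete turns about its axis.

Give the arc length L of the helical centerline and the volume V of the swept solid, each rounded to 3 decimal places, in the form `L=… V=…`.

L=276.515 V=488.642

2πR = 2π·16 = 100.530965
per-turn = √(100.530965² + 2²) = √(10106.4749 + 4) = √10110.4749 = 100.550857
L = 2.75 × 100.550857 = 276.514858
V = π·0.75² × L = 1.767146 × 276.514858 = 488.642088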